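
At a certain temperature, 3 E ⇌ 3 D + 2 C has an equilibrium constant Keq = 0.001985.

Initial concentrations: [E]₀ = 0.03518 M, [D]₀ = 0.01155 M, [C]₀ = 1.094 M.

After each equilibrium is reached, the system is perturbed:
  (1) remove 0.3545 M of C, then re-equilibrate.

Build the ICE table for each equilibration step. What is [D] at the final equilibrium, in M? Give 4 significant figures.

[D]_eq = 0.006242 M

Q₀ = 0.04235 vs Keq = 0.001985 ⇒ Q>K, reverse
Step 1:
                    E           D           C
  Initial     0.03518     0.01155       1.094
  Change     0.006592   -0.006592   -0.004395
  Equil       0.04177    0.004958        1.09
  solve Keq expr → x = -0.002197; check Q = 0.001985
Then remove 0.3545 M of C.
Step 2:
                    E           D           C
  Initial     0.04177    0.004958      0.7351
  Change    -0.001284    0.001284  8.5625e-04
  Equil       0.04049    0.006242       0.736
  solve Keq expr → x = 4.2813e-04; check Q = 0.001985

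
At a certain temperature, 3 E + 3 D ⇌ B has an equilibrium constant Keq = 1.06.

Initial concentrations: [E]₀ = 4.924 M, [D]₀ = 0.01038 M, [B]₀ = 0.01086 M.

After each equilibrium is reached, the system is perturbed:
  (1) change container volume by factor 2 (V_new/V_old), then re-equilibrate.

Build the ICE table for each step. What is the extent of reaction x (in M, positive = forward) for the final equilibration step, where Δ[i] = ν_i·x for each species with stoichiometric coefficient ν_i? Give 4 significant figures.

x = -0.001804 M

Q₀ = 81.34 vs Keq = 1.06 ⇒ Q>K, reverse
Step 1:
                   E          D          B
  init         4.924    0.01038    0.01086
  Δ          0.02086    0.02086  -0.006953
  eq           4.945    0.03124   0.003907
  solve Keq expr → x = -0.006953; check Q = 1.06
Then change container volume by factor 2 (V_new/V_old).
Step 2:
                   E          D          B
  init         2.472    0.01562   0.001954
  Δ         0.005411   0.005411  -0.001804
  eq           2.478    0.02103 1.4998e-04
  solve Keq expr → x = -0.001804; check Q = 1.06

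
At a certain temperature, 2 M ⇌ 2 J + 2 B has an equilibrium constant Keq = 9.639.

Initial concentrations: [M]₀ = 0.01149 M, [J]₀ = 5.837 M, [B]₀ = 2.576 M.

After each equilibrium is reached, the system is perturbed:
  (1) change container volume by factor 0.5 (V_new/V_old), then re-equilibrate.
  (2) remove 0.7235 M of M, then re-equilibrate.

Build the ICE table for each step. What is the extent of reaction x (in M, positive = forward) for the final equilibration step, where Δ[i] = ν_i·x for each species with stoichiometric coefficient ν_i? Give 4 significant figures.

Q₀ = 1.7125e+06 vs Keq = 9.639 ⇒ Q>K, reverse
Step 1:
                    M           J           B
  I           0.01149       5.837       2.576
  C             1.497      -1.497      -1.497
  E             1.508        4.34       1.079
  solve Keq expr → x = -0.7485; check Q = 9.639
Then change container volume by factor 0.5 (V_new/V_old).
Step 2:
                    M           J           B
  I             3.017        8.68       2.158
  C            0.7077     -0.7077     -0.7077
  E             3.725       7.972        1.45
  solve Keq expr → x = -0.3538; check Q = 9.639
Then remove 0.7235 M of M.
Step 3:
                    M           J           B
  I             3.001       7.972        1.45
  C            0.1819     -0.1819     -0.1819
  E             3.183        7.79       1.268
  solve Keq expr → x = -0.09097; check Q = 9.639

x = -0.09097 M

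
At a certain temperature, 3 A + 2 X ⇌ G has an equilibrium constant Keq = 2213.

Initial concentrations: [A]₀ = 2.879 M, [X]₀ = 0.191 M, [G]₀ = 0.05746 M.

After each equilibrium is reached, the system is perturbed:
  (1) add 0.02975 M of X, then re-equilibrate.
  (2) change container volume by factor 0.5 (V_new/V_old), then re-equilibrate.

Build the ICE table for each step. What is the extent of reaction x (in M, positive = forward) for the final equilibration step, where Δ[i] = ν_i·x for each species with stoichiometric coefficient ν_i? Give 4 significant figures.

Q₀ = 0.066 vs Keq = 2213 ⇒ Q<K, forward
Step 1:
                  A         X         G
  init        2.879     0.191   0.05746
  Δ         -0.2835    -0.189   0.09451
  eq          2.595  0.001982     0.152
  solve Keq expr → x = 0.09451; check Q = 2213
Then add 0.02975 M of X.
Step 2:
                  A         X         G
  init        2.595   0.03173     0.152
  Δ         -0.0444   -0.0296    0.0148
  eq          2.551  0.002131    0.1668
  solve Keq expr → x = 0.0148; check Q = 2213
Then change container volume by factor 0.5 (V_new/V_old).
Step 3:
                  A         X         G
  init        5.102  0.004261    0.3335
  Δ       -0.004788 -0.003192  0.001596
  eq          5.097  0.001069    0.3351
  solve Keq expr → x = 0.001596; check Q = 2213

x = 0.001596 M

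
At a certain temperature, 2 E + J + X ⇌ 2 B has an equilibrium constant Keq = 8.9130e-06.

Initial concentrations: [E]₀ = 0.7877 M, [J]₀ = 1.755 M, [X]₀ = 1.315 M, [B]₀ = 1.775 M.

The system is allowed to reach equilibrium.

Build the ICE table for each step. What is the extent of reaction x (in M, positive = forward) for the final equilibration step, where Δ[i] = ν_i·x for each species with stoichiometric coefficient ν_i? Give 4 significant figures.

x = -0.8784 M

Q₀ = 2.2 vs Keq = 8.9130e-06 ⇒ Q>K, reverse
Step 1:
                   E          J          X          B
  Initial     0.7877      1.755      1.315      1.775
  Change       1.757     0.8784     0.8784     -1.757
  Equil        2.544      2.633      2.193    0.01826
  solve Keq expr → x = -0.8784; check Q = 8.9130e-06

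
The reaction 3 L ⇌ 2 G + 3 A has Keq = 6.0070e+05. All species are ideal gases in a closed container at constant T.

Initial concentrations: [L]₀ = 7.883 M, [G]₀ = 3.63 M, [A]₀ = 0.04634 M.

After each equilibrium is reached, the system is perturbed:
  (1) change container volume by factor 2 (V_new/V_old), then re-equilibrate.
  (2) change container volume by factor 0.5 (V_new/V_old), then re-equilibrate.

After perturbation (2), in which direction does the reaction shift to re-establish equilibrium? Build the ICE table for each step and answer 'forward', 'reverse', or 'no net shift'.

Q₀ = 2.6767e-06 vs Keq = 6.0070e+05 ⇒ Q<K, forward
Step 1:
                  L         G         A
  I           7.883      3.63   0.04634
  C          -7.506     5.004     7.506
  E          0.3767     8.634     7.553
  solve Keq expr → x = 2.502; check Q = 6.0070e+05
Then change container volume by factor 2 (V_new/V_old).
Step 2:
                  L         G         A
  I          0.1884     4.317     3.776
  C        -0.06677   0.04452   0.06677
  E          0.1216     4.362     3.843
  solve Keq expr → x = 0.02226; check Q = 6.0070e+05
Then change container volume by factor 0.5 (V_new/V_old).
Step 3:
                  L         G         A
  I          0.2432     8.723     7.686
  C          0.1335  -0.08903   -0.1335
  E          0.3767     8.634     7.553
  solve Keq expr → x = -0.04452; check Q = 6.0070e+05

Direction: reverse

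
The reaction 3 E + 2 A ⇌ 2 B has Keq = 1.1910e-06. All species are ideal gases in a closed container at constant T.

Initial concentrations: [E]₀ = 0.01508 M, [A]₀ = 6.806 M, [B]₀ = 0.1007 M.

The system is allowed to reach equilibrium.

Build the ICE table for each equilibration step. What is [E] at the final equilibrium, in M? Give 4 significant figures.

[E]_eq = 0.1654 M

Q₀ = 63.84 vs Keq = 1.1910e-06 ⇒ Q>K, reverse
Step 1:
                  E         A         B
  Initial   0.01508     6.806    0.1007
  Change     0.1503    0.1002   -0.1002
  Equil      0.1654     6.906 5.0685e-04
  solve Keq expr → x = -0.0501; check Q = 1.1910e-06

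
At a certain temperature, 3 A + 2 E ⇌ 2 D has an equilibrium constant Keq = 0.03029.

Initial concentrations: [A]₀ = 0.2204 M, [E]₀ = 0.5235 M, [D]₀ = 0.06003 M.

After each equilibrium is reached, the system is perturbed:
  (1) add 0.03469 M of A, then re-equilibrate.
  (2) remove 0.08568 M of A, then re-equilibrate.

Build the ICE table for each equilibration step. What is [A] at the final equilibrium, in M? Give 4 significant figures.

[A]_eq = 0.2417 M

Q₀ = 1.228 vs Keq = 0.03029 ⇒ Q>K, reverse
Step 1:
                    A           E           D
  Initial      0.2204      0.5235     0.06003
  Change      0.06717     0.04478    -0.04478
  Equil        0.2876      0.5683     0.01525
  solve Keq expr → x = -0.02239; check Q = 0.03029
Then add 0.03469 M of A.
Step 2:
                    A           E           D
  Initial      0.3223      0.5683     0.01525
  Change    -0.003683   -0.002455    0.002455
  Equil        0.3186      0.5658     0.01771
  solve Keq expr → x = 0.001228; check Q = 0.03029
Then remove 0.08568 M of A.
Step 3:
                    A           E           D
  Initial      0.2329      0.5658     0.01771
  Change     0.008824    0.005882   -0.005882
  Equil        0.2417      0.5717     0.01182
  solve Keq expr → x = -0.002941; check Q = 0.03029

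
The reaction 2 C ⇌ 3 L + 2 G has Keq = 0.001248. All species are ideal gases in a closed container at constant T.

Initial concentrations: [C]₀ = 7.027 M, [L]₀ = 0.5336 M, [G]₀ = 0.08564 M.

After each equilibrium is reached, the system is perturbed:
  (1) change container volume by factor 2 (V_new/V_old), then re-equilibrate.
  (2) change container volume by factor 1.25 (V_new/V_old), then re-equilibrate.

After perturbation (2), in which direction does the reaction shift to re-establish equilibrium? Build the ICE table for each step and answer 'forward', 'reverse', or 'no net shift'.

Q₀ = 2.2566e-05 vs Keq = 0.001248 ⇒ Q<K, forward
Step 1:
                   C          L          G
  I            7.027     0.5336    0.08564
  C          -0.2167     0.3251     0.2167
  E             6.81     0.8587     0.3024
  solve Keq expr → x = 0.1084; check Q = 0.001248
Then change container volume by factor 2 (V_new/V_old).
Step 2:
                   C          L          G
  I            3.405     0.4293     0.1512
  C          -0.1065     0.1598     0.1065
  E            3.299     0.5891     0.2577
  solve Keq expr → x = 0.05326; check Q = 0.001248
Then change container volume by factor 1.25 (V_new/V_old).
Step 3:
                   C          L          G
  I            2.639     0.4713     0.2062
  C          -0.0357    0.05354     0.0357
  E            2.603     0.5248     0.2419
  solve Keq expr → x = 0.01785; check Q = 0.001248

Direction: forward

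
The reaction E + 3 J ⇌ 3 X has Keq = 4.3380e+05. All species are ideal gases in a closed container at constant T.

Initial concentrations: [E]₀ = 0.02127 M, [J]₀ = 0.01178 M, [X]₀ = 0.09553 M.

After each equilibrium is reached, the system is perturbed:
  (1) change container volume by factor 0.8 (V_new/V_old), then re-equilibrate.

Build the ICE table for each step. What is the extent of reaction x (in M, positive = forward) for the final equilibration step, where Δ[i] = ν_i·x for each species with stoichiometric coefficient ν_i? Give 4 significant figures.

x = 1.4076e-04 M

Q₀ = 2.5074e+04 vs Keq = 4.3380e+05 ⇒ Q<K, forward
Step 1:
                  E         J         X
  I         0.02127   0.01178   0.09553
  C        -0.00224 -0.006721  0.006721
  E         0.01903  0.005059    0.1023
  solve Keq expr → x = 0.00224; check Q = 4.3380e+05
Then change container volume by factor 0.8 (V_new/V_old).
Step 2:
                  E         J         X
  I         0.02379  0.006324    0.1278
  C       -1.4076e-04 -4.2227e-04 4.2227e-04
  E         0.02365  0.005902    0.1282
  solve Keq expr → x = 1.4076e-04; check Q = 4.3380e+05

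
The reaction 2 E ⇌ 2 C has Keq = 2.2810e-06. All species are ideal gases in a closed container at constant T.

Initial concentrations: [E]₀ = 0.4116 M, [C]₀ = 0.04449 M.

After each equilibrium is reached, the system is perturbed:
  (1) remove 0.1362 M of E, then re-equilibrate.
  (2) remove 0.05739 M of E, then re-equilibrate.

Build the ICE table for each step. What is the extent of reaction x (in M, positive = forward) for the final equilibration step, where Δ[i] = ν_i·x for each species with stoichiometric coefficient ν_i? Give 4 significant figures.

Q₀ = 0.01168 vs Keq = 2.2810e-06 ⇒ Q>K, reverse
Step 1:
                  E         C
  I          0.4116   0.04449
  C          0.0438   -0.0438
  E          0.4554 6.8779e-04
  solve Keq expr → x = -0.0219; check Q = 2.2810e-06
Then remove 0.1362 M of E.
Step 2:
                  E         C
  I          0.3192 6.8779e-04
  C       2.0539e-04 -2.0539e-04
  E          0.3194 4.8240e-04
  solve Keq expr → x = -1.0270e-04; check Q = 2.2810e-06
Then remove 0.05739 M of E.
Step 3:
                  E         C
  I           0.262 4.8240e-04
  C       8.6545e-05 -8.6545e-05
  E          0.2621 3.9586e-04
  solve Keq expr → x = -4.3273e-05; check Q = 2.2810e-06

x = -4.3273e-05 M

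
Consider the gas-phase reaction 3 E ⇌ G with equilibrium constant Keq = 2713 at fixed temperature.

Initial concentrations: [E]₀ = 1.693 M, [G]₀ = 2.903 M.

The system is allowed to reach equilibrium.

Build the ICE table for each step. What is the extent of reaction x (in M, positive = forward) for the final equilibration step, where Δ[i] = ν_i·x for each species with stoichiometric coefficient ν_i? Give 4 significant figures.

Q₀ = 0.5982 vs Keq = 2713 ⇒ Q<K, forward
Step 1:
                  E         G
  Initial     1.693     2.903
  Change     -1.585    0.5283
  Equil      0.1081     3.431
  solve Keq expr → x = 0.5283; check Q = 2713

x = 0.5283 M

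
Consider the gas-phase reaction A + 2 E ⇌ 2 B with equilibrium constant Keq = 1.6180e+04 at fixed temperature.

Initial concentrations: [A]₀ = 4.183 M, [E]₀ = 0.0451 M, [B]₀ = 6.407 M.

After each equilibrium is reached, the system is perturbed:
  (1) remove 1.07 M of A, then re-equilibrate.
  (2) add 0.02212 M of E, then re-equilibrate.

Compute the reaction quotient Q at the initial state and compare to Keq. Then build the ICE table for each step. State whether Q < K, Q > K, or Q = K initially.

Q₀ = 4825; Q < K (proceeds forward)

Q₀ = 4825 vs Keq = 1.6180e+04 ⇒ Q<K, forward
Step 1:
                   A          E          B
  init         4.183     0.0451      6.407
  Δ         -0.01018   -0.02036    0.02036
  eq           4.173    0.02474      6.427
  solve Keq expr → x = 0.01018; check Q = 1.6180e+04
Then remove 1.07 M of A.
Step 2:
                   A          E          B
  init         3.103    0.02474      6.427
  Δ         0.001962   0.003923  -0.003923
  eq           3.105    0.02866      6.423
  solve Keq expr → x = -0.001962; check Q = 1.6180e+04
Then add 0.02212 M of E.
Step 3:
                   A          E          B
  init         3.105    0.05078      6.423
  Δ         -0.01099   -0.02197    0.02197
  eq           3.094    0.02881      6.445
  solve Keq expr → x = 0.01099; check Q = 1.6180e+04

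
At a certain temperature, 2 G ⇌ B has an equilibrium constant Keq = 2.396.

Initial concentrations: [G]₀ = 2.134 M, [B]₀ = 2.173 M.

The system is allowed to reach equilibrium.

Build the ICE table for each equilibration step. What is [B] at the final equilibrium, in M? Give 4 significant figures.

Q₀ = 0.4772 vs Keq = 2.396 ⇒ Q<K, forward
Step 1:
                    G           B
  init          2.134       2.173
  Δ            -1.071      0.5354
  eq            1.063       2.708
  solve Keq expr → x = 0.5354; check Q = 2.396

[B]_eq = 2.708 M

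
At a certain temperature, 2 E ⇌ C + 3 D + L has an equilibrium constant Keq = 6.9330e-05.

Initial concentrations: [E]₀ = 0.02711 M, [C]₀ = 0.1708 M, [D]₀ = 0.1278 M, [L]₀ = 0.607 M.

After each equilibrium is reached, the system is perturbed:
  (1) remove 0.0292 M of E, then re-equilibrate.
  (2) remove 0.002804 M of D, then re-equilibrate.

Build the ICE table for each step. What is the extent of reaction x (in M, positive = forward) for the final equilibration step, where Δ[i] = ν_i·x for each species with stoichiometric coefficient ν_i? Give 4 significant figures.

Q₀ = 0.2944 vs Keq = 6.9330e-05 ⇒ Q>K, reverse
Step 1:
                  E         C         D         L
  I         0.02711    0.1708    0.1278     0.607
  C         0.07147  -0.03574   -0.1072  -0.03574
  E         0.09858    0.1351   0.02059    0.5713
  solve Keq expr → x = -0.03574; check Q = 6.9330e-05
Then remove 0.0292 M of E.
Step 2:
                  E         C         D         L
  I         0.06938    0.1351   0.02059    0.5713
  C        0.002557 -0.001279 -0.003836 -0.001279
  E         0.07194    0.1338   0.01676      0.57
  solve Keq expr → x = -0.001279; check Q = 6.9330e-05
Then remove 0.002804 M of D.
Step 3:
                  E         C         D         L
  I         0.07194    0.1338   0.01395      0.57
  C       -0.001668 8.3394e-04  0.002502 8.3394e-04
  E         0.07027    0.1346   0.01645    0.5708
  solve Keq expr → x = 8.3394e-04; check Q = 6.9330e-05

x = 8.3394e-04 M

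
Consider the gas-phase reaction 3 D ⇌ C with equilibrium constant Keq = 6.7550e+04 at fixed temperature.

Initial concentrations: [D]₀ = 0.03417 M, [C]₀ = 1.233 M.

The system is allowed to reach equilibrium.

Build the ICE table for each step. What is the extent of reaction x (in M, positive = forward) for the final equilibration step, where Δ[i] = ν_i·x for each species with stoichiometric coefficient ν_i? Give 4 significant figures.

x = 0.002607 M

Q₀ = 3.0905e+04 vs Keq = 6.7550e+04 ⇒ Q<K, forward
Step 1:
                    D           C
  init        0.03417       1.233
  Δ         -0.007822    0.002607
  eq          0.02635       1.236
  solve Keq expr → x = 0.002607; check Q = 6.7550e+04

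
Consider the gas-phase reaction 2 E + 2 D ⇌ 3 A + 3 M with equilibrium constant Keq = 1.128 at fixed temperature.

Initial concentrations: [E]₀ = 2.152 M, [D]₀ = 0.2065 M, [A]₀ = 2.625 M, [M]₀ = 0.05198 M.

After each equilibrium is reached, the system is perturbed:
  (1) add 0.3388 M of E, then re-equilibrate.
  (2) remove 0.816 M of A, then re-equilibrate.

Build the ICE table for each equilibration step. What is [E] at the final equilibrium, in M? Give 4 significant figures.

[E]_eq = 2.387 M

Q₀ = 0.01286 vs Keq = 1.128 ⇒ Q<K, forward
Step 1:
                   E          D          A          M
  init         2.152     0.2065      2.625    0.05198
  Δ          -0.0732    -0.0732     0.1098     0.1098
  eq           2.079     0.1333      2.735     0.1618
  solve Keq expr → x = 0.0366; check Q = 1.128
Then add 0.3388 M of E.
Step 2:
                   E          D          A          M
  init         2.418     0.1333      2.735     0.1618
  Δ        -0.006733  -0.006733     0.0101     0.0101
  eq           2.411     0.1266      2.745     0.1719
  solve Keq expr → x = 0.003367; check Q = 1.128
Then remove 0.816 M of A.
Step 3:
                   E          D          A          M
  init         2.411     0.1266      1.929     0.1719
  Δ         -0.02382   -0.02382    0.03573    0.03573
  eq           2.387     0.1027      1.965     0.2076
  solve Keq expr → x = 0.01191; check Q = 1.128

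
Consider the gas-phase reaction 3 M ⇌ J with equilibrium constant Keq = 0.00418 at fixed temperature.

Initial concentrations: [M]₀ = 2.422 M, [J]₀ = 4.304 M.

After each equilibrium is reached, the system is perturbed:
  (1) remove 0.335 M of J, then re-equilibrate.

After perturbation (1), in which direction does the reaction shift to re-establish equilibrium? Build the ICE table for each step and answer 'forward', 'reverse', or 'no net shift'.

Direction: forward

Q₀ = 0.3029 vs Keq = 0.00418 ⇒ Q>K, reverse
Step 1:
                    M           J
  init          2.422       4.304
  Δ              5.84      -1.947
  eq            8.262       2.357
  solve Keq expr → x = -1.947; check Q = 0.00418
Then remove 0.335 M of J.
Step 2:
                    M           J
  init          8.262       2.022
  Δ           -0.2889     0.09629
  eq            7.973       2.119
  solve Keq expr → x = 0.09629; check Q = 0.00418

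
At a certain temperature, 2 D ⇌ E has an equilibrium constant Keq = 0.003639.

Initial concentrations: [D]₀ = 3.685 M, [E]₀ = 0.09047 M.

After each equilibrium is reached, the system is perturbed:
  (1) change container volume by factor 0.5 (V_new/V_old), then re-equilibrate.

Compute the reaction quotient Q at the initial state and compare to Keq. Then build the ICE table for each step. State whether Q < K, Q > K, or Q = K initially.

Q₀ = 0.006662 vs Keq = 0.003639 ⇒ Q>K, reverse
Step 1:
                  D         E
  Initial     3.685   0.09047
  Change    0.07789  -0.03894
  Equil       3.763   0.05153
  solve Keq expr → x = -0.03894; check Q = 0.003639
Then change container volume by factor 0.5 (V_new/V_old).
Step 2:
                  D         E
  Initial     7.526    0.1031
  Change     -0.186   0.09299
  Equil        7.34     0.196
  solve Keq expr → x = 0.09299; check Q = 0.003639

Q₀ = 0.006662; Q > K (proceeds reverse)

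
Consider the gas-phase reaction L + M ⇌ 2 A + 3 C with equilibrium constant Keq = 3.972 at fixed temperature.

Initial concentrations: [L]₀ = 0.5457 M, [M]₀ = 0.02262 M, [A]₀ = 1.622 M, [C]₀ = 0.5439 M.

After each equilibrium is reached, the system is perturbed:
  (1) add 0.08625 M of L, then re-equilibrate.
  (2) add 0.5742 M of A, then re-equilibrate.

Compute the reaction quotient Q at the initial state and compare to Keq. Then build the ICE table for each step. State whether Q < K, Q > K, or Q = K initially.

Q₀ = 34.29 vs Keq = 3.972 ⇒ Q>K, reverse
Step 1:
                    L           M           A           C
  init         0.5457     0.02262       1.622      0.5439
  Δ           0.04528     0.04528    -0.09055     -0.1358
  eq            0.591      0.0679       1.531      0.4081
  solve Keq expr → x = -0.04528; check Q = 3.972
Then add 0.08625 M of L.
Step 2:
                    L           M           A           C
  init         0.6772      0.0679       1.531      0.4081
  Δ         -0.003325   -0.003325    0.006649    0.009974
  eq           0.6739     0.06457       1.538       0.418
  solve Keq expr → x = 0.003325; check Q = 3.972
Then add 0.5742 M of A.
Step 3:
                    L           M           A           C
  init         0.6739     0.06457       2.112       0.418
  Δ           0.01583     0.01583    -0.03166    -0.04749
  eq           0.6897      0.0804       2.081      0.3706
  solve Keq expr → x = -0.01583; check Q = 3.972

Q₀ = 34.29; Q > K (proceeds reverse)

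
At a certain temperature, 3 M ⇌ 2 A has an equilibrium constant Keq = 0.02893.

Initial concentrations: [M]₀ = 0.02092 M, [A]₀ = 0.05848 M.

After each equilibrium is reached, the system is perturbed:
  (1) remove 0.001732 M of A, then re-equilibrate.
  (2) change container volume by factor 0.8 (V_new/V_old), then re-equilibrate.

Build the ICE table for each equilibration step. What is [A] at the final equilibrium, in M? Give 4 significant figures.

[A]_eq = 0.007223 M

Q₀ = 373.5 vs Keq = 0.02893 ⇒ Q>K, reverse
Step 1:
                   M          A
  init       0.02092    0.05848
  Δ          0.07959   -0.05306
  eq          0.1005    0.00542
  solve Keq expr → x = -0.02653; check Q = 0.02893
Then remove 0.001732 M of A.
Step 2:
                   M          A
  init        0.1005   0.003688
  Δ        -0.002318   0.001546
  eq         0.09819   0.005233
  solve Keq expr → x = 7.7278e-04; check Q = 0.02893
Then change container volume by factor 0.8 (V_new/V_old).
Step 3:
                   M          A
  init        0.1227   0.006542
  Δ        -0.001022 6.8103e-04
  eq          0.1217   0.007223
  solve Keq expr → x = 3.4052e-04; check Q = 0.02893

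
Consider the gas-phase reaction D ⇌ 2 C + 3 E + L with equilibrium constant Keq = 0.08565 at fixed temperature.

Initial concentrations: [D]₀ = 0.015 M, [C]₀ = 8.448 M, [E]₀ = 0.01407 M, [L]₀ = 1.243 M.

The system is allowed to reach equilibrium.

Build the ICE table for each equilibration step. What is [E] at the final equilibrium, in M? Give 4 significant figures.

[E]_eq = 0.02268 M

Q₀ = 0.01647 vs Keq = 0.08565 ⇒ Q<K, forward
Step 1:
                   D          C          E          L
  I            0.015      8.448    0.01407      1.243
  C         -0.00287   0.005741   0.008611    0.00287
  E          0.01213      8.454    0.02268      1.246
  solve Keq expr → x = 0.00287; check Q = 0.08565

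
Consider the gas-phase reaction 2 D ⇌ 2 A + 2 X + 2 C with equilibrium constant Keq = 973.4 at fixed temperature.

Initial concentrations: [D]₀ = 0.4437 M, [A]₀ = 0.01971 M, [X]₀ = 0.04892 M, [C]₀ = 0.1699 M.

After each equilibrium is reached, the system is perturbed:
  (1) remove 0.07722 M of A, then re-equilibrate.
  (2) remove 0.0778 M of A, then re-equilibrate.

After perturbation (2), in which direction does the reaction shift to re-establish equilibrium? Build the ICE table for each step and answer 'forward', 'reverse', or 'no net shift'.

Direction: forward

Q₀ = 1.3632e-07 vs Keq = 973.4 ⇒ Q<K, forward
Step 1:
                    D           A           X           C
  I            0.4437     0.01971     0.04892      0.1699
  C           -0.4393      0.4393      0.4393      0.4393
  E          0.004376       0.459      0.4882      0.6092
  solve Keq expr → x = 0.2197; check Q = 973.4
Then remove 0.07722 M of A.
Step 2:
                    D           A           X           C
  I          0.004376      0.3818      0.4882      0.6092
  C       -7.1965e-04  7.1965e-04  7.1965e-04  7.1965e-04
  E          0.003657      0.3825       0.489      0.6099
  solve Keq expr → x = 3.5983e-04; check Q = 973.4
Then remove 0.0778 M of A.
Step 3:
                    D           A           X           C
  I          0.003657      0.3047       0.489      0.6099
  C       -7.2889e-04  7.2889e-04  7.2889e-04  7.2889e-04
  E          0.002928      0.3055      0.4897      0.6107
  solve Keq expr → x = 3.6444e-04; check Q = 973.4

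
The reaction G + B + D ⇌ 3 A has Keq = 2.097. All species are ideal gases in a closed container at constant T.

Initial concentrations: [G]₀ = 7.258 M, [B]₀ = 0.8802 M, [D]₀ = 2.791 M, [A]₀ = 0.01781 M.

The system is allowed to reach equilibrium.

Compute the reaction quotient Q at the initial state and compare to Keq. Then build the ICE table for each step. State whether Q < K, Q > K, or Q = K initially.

Q₀ = 3.1684e-07 vs Keq = 2.097 ⇒ Q<K, forward
Step 1:
                   G          B          D          A
  I            7.258     0.8802      2.791    0.01781
  C          -0.6384    -0.6384    -0.6384      1.915
  E             6.62     0.2418      2.153      1.933
  solve Keq expr → x = 0.6384; check Q = 2.097

Q₀ = 3.1684e-07; Q < K (proceeds forward)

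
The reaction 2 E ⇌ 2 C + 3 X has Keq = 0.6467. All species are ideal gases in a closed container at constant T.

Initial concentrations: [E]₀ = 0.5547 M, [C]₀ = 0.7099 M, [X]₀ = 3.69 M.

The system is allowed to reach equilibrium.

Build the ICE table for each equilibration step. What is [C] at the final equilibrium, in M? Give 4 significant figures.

[C]_eq = 0.1777 M

Q₀ = 82.29 vs Keq = 0.6467 ⇒ Q>K, reverse
Step 1:
                    E           C           X
  init         0.5547      0.7099        3.69
  Δ            0.5322     -0.5322     -0.7982
  eq            1.087      0.1777       2.892
  solve Keq expr → x = -0.2661; check Q = 0.6467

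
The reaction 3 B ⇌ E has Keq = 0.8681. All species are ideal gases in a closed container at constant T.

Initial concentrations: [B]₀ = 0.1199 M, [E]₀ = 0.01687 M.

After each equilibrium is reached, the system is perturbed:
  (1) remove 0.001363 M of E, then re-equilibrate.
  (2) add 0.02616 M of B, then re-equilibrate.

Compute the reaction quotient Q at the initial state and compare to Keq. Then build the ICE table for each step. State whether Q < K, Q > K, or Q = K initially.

Q₀ = 9.787; Q > K (proceeds reverse)

Q₀ = 9.787 vs Keq = 0.8681 ⇒ Q>K, reverse
Step 1:
                    B           E
  Initial      0.1199     0.01687
  Change      0.03997    -0.01332
  Equil        0.1599    0.003547
  solve Keq expr → x = -0.01332; check Q = 0.8681
Then remove 0.001363 M of E.
Step 2:
                    B           E
  Initial      0.1599    0.002184
  Change     -0.00342     0.00114
  Equil        0.1564    0.003324
  solve Keq expr → x = 0.00114; check Q = 0.8681
Then add 0.02616 M of B.
Step 3:
                    B           E
  Initial      0.1826    0.003324
  Change    -0.004694    0.001565
  Equil        0.1779    0.004889
  solve Keq expr → x = 0.001565; check Q = 0.8681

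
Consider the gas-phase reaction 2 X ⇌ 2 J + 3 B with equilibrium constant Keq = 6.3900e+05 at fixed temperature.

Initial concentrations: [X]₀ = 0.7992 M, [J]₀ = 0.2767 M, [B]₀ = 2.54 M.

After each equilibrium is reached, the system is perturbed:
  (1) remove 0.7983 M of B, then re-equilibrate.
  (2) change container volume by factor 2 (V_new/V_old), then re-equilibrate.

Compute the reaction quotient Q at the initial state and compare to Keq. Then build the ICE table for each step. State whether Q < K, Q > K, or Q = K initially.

Q₀ = 1.964 vs Keq = 6.3900e+05 ⇒ Q<K, forward
Step 1:
                  X         J         B
  init       0.7992    0.2767      2.54
  Δ         -0.7896    0.7896     1.184
  eq       0.009588     1.066     3.724
  solve Keq expr → x = 0.3948; check Q = 6.3900e+05
Then remove 0.7983 M of B.
Step 2:
                  X         J         B
  init     0.009588     1.066     2.926
  Δ       -0.002878  0.002878  0.004317
  eq        0.00671     1.069      2.93
  solve Keq expr → x = 0.001439; check Q = 6.3900e+05
Then change container volume by factor 2 (V_new/V_old).
Step 3:
                  X         J         B
  init     0.003355    0.5346     1.465
  Δ        -0.00216   0.00216   0.00324
  eq       0.001195    0.5368     1.468
  solve Keq expr → x = 0.00108; check Q = 6.3900e+05

Q₀ = 1.964; Q < K (proceeds forward)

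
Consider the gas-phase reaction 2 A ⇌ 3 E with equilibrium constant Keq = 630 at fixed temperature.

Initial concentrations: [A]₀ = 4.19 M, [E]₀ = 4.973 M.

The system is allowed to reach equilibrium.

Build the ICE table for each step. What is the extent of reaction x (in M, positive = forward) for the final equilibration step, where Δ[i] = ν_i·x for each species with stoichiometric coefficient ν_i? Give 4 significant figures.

x = 1.511 M

Q₀ = 7.005 vs Keq = 630 ⇒ Q<K, forward
Step 1:
                  A         E
  Initial      4.19     4.973
  Change     -3.022     4.533
  Equil       1.168     9.506
  solve Keq expr → x = 1.511; check Q = 630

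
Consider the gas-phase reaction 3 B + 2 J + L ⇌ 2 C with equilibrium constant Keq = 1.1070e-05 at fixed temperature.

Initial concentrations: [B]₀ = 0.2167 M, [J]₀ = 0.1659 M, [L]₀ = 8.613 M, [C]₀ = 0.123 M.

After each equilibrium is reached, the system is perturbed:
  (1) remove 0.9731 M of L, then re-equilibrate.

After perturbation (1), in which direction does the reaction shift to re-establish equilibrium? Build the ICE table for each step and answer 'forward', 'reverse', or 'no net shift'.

Direction: reverse

Q₀ = 6.272 vs Keq = 1.1070e-05 ⇒ Q>K, reverse
Step 1:
                   B          J          L          C
  init        0.2167     0.1659      8.613      0.123
  Δ           0.1834     0.1223    0.06114    -0.1223
  eq          0.4001     0.2882      8.674 7.1475e-04
  solve Keq expr → x = -0.06114; check Q = 1.1070e-05
Then remove 0.9731 M of L.
Step 2:
                   B          J          L          C
  init        0.4001     0.2882      7.701 7.1475e-04
  Δ       6.1548e-05 4.1032e-05 2.0516e-05 -4.1032e-05
  eq          0.4002     0.2882      7.701 6.7372e-04
  solve Keq expr → x = -2.0516e-05; check Q = 1.1070e-05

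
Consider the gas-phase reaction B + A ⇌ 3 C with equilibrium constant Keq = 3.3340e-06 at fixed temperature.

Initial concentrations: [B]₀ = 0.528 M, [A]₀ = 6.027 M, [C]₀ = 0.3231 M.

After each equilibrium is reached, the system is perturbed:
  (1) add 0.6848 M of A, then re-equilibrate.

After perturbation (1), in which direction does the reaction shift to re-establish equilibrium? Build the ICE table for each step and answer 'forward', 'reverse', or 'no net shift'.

Q₀ = 0.0106 vs Keq = 3.3340e-06 ⇒ Q>K, reverse
Step 1:
                   B          A          C
  I            0.528      6.027     0.3231
  C           0.0999     0.0999    -0.2997
  E           0.6279      6.127    0.02341
  solve Keq expr → x = -0.0999; check Q = 3.3340e-06
Then add 0.6848 M of A.
Step 2:
                   B          A          C
  I           0.6279      6.812    0.02341
  C       -2.7919e-04 -2.7919e-04 8.3756e-04
  E           0.6276      6.811    0.02425
  solve Keq expr → x = 2.7919e-04; check Q = 3.3340e-06

Direction: forward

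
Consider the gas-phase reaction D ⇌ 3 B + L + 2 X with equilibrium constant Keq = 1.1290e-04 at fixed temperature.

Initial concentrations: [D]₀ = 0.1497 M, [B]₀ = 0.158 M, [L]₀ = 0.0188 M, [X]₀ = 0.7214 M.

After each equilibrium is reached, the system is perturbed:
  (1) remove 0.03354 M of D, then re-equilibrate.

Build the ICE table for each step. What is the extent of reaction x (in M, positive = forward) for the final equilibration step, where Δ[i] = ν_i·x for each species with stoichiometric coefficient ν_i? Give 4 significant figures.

Q₀ = 2.5779e-04 vs Keq = 1.1290e-04 ⇒ Q>K, reverse
Step 1:
                   D          B          L          X
  init        0.1497      0.158     0.0188     0.7214
  Δ         0.006036   -0.01811  -0.006036   -0.01207
  eq          0.1557     0.1399    0.01276     0.7093
  solve Keq expr → x = -0.006036; check Q = 1.1290e-04
Then remove 0.03354 M of D.
Step 2:
                   D          B          L          X
  init        0.1222     0.1399    0.01276     0.7093
  Δ         0.001493  -0.004478  -0.001493  -0.002985
  eq          0.1237     0.1354    0.01127     0.7063
  solve Keq expr → x = -0.001493; check Q = 1.1290e-04

x = -0.001493 M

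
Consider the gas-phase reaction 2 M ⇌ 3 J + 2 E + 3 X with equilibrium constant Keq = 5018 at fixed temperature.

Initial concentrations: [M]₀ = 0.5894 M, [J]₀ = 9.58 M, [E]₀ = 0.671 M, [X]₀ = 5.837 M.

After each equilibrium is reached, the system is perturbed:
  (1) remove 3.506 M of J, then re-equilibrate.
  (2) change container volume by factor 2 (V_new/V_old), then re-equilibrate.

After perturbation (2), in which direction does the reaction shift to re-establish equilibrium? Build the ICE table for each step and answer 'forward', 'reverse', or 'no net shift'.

Q₀ = 2.2662e+05 vs Keq = 5018 ⇒ Q>K, reverse
Step 1:
                  M         J         E         X
  init       0.5894      9.58     0.671     5.837
  Δ           0.439   -0.6585    -0.439   -0.6585
  eq          1.028     8.921     0.232     5.178
  solve Keq expr → x = -0.2195; check Q = 5018
Then remove 3.506 M of J.
Step 2:
                  M         J         E         X
  init        1.028     5.415     0.232     5.178
  Δ         -0.1429    0.2144    0.1429    0.2144
  eq         0.8855      5.63    0.3749     5.393
  solve Keq expr → x = 0.07147; check Q = 5018
Then change container volume by factor 2 (V_new/V_old).
Step 3:
                  M         J         E         X
  init       0.4427     2.815    0.1875     2.696
  Δ          -0.252    0.3779     0.252    0.3779
  eq         0.1908     3.193    0.4394     3.074
  solve Keq expr → x = 0.126; check Q = 5018

Direction: forward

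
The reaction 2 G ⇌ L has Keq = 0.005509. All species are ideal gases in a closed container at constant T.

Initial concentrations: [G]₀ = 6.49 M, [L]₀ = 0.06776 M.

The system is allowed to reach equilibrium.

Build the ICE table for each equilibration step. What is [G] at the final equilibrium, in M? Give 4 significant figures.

Q₀ = 0.001609 vs Keq = 0.005509 ⇒ Q<K, forward
Step 1:
                   G          L
  init          6.49    0.06776
  Δ          -0.2883     0.1441
  eq           6.202     0.2119
  solve Keq expr → x = 0.1441; check Q = 0.005509

[G]_eq = 6.202 M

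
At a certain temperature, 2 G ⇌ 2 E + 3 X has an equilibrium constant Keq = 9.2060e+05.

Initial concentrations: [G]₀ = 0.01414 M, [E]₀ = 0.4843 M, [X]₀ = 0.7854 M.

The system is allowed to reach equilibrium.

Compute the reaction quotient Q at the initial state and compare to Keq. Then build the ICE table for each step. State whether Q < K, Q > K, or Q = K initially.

Q₀ = 568.3; Q < K (proceeds forward)

Q₀ = 568.3 vs Keq = 9.2060e+05 ⇒ Q<K, forward
Step 1:
                    G           E           X
  I           0.01414      0.4843      0.7854
  C          -0.01376     0.01376     0.02065
  E        3.7566e-04      0.4981       0.806
  solve Keq expr → x = 0.006882; check Q = 9.2060e+05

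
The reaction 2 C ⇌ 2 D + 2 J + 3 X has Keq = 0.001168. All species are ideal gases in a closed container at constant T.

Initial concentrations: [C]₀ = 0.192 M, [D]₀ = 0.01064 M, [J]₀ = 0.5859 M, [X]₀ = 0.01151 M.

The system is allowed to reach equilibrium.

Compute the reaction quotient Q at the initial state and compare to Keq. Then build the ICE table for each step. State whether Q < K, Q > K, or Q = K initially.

Q₀ = 1.6075e-09; Q < K (proceeds forward)

Q₀ = 1.6075e-09 vs Keq = 0.001168 ⇒ Q<K, forward
Step 1:
                    C           D           J           X
  init          0.192     0.01064      0.5859     0.01151
  Δ          -0.08755     0.08755     0.08755      0.1313
  eq           0.1044     0.09819      0.6735      0.1428
  solve Keq expr → x = 0.04378; check Q = 0.001168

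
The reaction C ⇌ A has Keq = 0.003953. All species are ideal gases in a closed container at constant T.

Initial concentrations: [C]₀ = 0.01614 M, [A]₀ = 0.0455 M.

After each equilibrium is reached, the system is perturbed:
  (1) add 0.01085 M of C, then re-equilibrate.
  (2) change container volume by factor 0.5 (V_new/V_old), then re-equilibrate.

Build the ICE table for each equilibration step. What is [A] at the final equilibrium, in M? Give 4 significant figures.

Q₀ = 2.819 vs Keq = 0.003953 ⇒ Q>K, reverse
Step 1:
                    C           A
  I           0.01614      0.0455
  C           0.04526    -0.04526
  E            0.0614  2.4270e-04
  solve Keq expr → x = -0.04526; check Q = 0.003953
Then add 0.01085 M of C.
Step 2:
                    C           A
  I           0.07225  2.4270e-04
  C       -4.2721e-05  4.2721e-05
  E            0.0722  2.8542e-04
  solve Keq expr → x = 4.2721e-05; check Q = 0.003953
Then change container volume by factor 0.5 (V_new/V_old).
Step 3:
                    C           A
  I            0.1444  5.7085e-04
  C                 0           0
  E            0.1444  5.7085e-04
  solve Keq expr → x = 0; check Q = 0.003953

[A]_eq = 5.7085e-04 M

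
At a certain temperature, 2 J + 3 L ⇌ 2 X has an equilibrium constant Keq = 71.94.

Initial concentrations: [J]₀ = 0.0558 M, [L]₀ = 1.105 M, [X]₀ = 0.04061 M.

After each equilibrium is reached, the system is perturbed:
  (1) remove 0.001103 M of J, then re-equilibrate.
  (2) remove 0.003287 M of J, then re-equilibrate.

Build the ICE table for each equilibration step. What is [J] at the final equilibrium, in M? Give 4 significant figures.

[J]_eq = 0.009186 M

Q₀ = 0.3926 vs Keq = 71.94 ⇒ Q<K, forward
Step 1:
                  J         L         X
  I          0.0558     1.105   0.04061
  C         -0.0461  -0.06915    0.0461
  E        0.009697     1.036   0.08671
  solve Keq expr → x = 0.02305; check Q = 71.94
Then remove 0.001103 M of J.
Step 2:
                  J         L         X
  I        0.008594     1.036   0.08671
  C       9.7384e-04  0.001461 -9.7384e-04
  E        0.009568     1.037   0.08574
  solve Keq expr → x = -4.8692e-04; check Q = 71.94
Then remove 0.003287 M of J.
Step 3:
                  J         L         X
  I        0.006281     1.037   0.08574
  C        0.002905  0.004357 -0.002905
  E        0.009186     1.042   0.08283
  solve Keq expr → x = -0.001452; check Q = 71.94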